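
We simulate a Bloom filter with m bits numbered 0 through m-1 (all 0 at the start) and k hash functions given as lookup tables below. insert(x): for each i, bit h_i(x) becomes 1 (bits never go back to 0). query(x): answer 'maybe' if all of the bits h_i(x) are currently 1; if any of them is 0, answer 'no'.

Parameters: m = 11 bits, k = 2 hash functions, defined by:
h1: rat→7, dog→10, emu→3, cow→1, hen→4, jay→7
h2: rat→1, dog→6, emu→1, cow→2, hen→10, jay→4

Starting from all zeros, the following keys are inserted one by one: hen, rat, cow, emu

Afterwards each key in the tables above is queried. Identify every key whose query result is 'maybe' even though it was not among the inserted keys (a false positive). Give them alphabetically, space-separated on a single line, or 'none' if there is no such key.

Start: bits=00000000000
After insert 'hen': sets bits 4 10 -> bits=00001000001
After insert 'rat': sets bits 1 7 -> bits=01001001001
After insert 'cow': sets bits 1 2 -> bits=01101001001
After insert 'emu': sets bits 1 3 -> bits=01111001001
Not inserted: dog jay — query each against bits=01111001001:
query dog: checks bit6=0, bit10=1 (has a 0) -> no => not a false positive
query jay: checks bit4=1, bit7=1 (all 1) -> maybe => FALSE POSITIVE
False positives (alphabetical): jay

Answer: jay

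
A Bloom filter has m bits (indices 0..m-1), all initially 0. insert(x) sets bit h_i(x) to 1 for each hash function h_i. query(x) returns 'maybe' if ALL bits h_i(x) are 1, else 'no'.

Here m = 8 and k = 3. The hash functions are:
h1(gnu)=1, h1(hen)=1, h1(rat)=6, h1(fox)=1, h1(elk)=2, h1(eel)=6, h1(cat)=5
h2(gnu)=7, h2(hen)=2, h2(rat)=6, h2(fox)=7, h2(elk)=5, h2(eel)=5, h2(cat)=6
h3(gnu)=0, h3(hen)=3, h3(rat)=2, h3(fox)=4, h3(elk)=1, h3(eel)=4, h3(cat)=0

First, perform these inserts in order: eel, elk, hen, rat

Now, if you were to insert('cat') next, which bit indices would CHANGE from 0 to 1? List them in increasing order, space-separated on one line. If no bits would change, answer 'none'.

Answer: 0

Derivation:
Start: bits=00000000
After insert 'eel': sets bits 4 5 6 -> bits=00001110
After insert 'elk': sets bits 1 2 5 -> bits=01101110
After insert 'hen': sets bits 1 2 3 -> bits=01111110
After insert 'rat': sets bits 2 6 -> bits=01111110
insert 'cat' would touch bits 0 5 6; currently bit0=0, bit5=1, bit6=1
Bits that are 0 among those (would change 0->1): 0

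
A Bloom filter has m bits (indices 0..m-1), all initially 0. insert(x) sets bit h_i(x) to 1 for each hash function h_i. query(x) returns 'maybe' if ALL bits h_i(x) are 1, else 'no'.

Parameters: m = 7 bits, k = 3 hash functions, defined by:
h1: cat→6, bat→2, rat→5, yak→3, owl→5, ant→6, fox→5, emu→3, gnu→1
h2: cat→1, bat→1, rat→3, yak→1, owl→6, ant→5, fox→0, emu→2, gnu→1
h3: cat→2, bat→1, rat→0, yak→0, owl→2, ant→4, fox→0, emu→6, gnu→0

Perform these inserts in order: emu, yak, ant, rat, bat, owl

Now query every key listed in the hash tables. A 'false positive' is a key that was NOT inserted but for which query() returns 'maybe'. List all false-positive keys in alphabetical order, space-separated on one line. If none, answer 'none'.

Start: bits=0000000
After insert 'emu': sets bits 2 3 6 -> bits=0011001
After insert 'yak': sets bits 0 1 3 -> bits=1111001
After insert 'ant': sets bits 4 5 6 -> bits=1111111
After insert 'rat': sets bits 0 3 5 -> bits=1111111
After insert 'bat': sets bits 1 2 -> bits=1111111
After insert 'owl': sets bits 2 5 6 -> bits=1111111
Not inserted: cat fox gnu — query each against bits=1111111:
query cat: checks bit1=1, bit2=1, bit6=1 (all 1) -> maybe => FALSE POSITIVE
query fox: checks bit0=1, bit5=1 (all 1) -> maybe => FALSE POSITIVE
query gnu: checks bit0=1, bit1=1 (all 1) -> maybe => FALSE POSITIVE
False positives (alphabetical): cat fox gnu

Answer: cat fox gnu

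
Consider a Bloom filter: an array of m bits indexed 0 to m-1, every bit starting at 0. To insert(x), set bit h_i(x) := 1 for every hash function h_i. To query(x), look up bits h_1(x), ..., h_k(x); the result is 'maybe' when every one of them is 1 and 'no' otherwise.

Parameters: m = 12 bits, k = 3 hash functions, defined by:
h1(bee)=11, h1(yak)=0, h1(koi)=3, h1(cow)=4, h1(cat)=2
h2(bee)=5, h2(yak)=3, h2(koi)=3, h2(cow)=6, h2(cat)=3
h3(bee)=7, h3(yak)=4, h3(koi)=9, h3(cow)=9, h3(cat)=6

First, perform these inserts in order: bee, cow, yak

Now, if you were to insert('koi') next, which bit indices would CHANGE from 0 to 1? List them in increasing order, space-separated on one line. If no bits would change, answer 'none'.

Start: bits=000000000000
After insert 'bee': sets bits 5 7 11 -> bits=000001010001
After insert 'cow': sets bits 4 6 9 -> bits=000011110101
After insert 'yak': sets bits 0 3 4 -> bits=100111110101
insert 'koi' would touch bits 3 9; currently bit3=1, bit9=1
Bits that are 0 among those (would change 0->1): none

Answer: none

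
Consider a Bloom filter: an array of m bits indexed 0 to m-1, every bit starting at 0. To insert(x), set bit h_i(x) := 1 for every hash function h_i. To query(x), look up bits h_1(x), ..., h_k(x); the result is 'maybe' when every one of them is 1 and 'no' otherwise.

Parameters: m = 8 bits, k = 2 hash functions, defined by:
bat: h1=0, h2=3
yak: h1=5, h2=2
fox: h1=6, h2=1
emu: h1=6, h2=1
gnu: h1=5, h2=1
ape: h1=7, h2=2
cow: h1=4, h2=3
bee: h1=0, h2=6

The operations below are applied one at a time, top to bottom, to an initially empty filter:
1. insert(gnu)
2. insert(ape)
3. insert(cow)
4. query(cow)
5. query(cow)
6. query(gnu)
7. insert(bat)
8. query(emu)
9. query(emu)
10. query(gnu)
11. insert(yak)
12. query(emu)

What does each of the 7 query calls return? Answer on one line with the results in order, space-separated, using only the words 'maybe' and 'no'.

Answer: maybe maybe maybe no no maybe no

Derivation:
Start: bits=00000000
Op 1: insert gnu -> sets bits 1 5 -> bits=01000100
Op 2: insert ape -> sets bits 2 7 -> bits=01100101
Op 3: insert cow -> sets bits 3 4 -> bits=01111101
Op 4: query cow -> checks bit3=1, bit4=1 (all 1) -> maybe
Op 5: query cow -> checks bit3=1, bit4=1 (all 1) -> maybe
Op 6: query gnu -> checks bit1=1, bit5=1 (all 1) -> maybe
Op 7: insert bat -> sets bits 0 3 -> bits=11111101
Op 8: query emu -> checks bit1=1, bit6=0 (has a 0) -> no
Op 9: query emu -> checks bit1=1, bit6=0 (has a 0) -> no
Op 10: query gnu -> checks bit1=1, bit5=1 (all 1) -> maybe
Op 11: insert yak -> sets bits 2 5 -> bits=11111101
Op 12: query emu -> checks bit1=1, bit6=0 (has a 0) -> no
Query results in order: maybe maybe maybe no no maybe no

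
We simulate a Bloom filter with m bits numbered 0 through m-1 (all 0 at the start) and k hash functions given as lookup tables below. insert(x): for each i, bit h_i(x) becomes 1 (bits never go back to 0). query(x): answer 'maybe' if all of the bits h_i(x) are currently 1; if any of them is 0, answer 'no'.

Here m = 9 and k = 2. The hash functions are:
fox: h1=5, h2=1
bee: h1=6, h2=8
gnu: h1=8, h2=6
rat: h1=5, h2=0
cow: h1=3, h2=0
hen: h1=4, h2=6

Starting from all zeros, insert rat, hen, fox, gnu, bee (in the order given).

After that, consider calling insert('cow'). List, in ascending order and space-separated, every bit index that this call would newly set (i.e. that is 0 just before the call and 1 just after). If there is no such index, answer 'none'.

Answer: 3

Derivation:
Start: bits=000000000
After insert 'rat': sets bits 0 5 -> bits=100001000
After insert 'hen': sets bits 4 6 -> bits=100011100
After insert 'fox': sets bits 1 5 -> bits=110011100
After insert 'gnu': sets bits 6 8 -> bits=110011101
After insert 'bee': sets bits 6 8 -> bits=110011101
insert 'cow' would touch bits 0 3; currently bit0=1, bit3=0
Bits that are 0 among those (would change 0->1): 3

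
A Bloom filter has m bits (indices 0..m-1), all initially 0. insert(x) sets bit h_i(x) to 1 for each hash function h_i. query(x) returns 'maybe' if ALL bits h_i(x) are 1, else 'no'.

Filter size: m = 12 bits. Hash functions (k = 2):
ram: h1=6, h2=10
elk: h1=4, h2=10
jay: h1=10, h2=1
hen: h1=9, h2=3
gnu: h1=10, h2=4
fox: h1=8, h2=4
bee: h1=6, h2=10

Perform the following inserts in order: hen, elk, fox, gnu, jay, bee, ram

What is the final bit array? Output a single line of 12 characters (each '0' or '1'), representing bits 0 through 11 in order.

Answer: 010110101110

Derivation:
Start: bits=000000000000
After insert 'hen': sets bits 3 9 -> bits=000100000100
After insert 'elk': sets bits 4 10 -> bits=000110000110
After insert 'fox': sets bits 4 8 -> bits=000110001110
After insert 'gnu': sets bits 4 10 -> bits=000110001110
After insert 'jay': sets bits 1 10 -> bits=010110001110
After insert 'bee': sets bits 6 10 -> bits=010110101110
After insert 'ram': sets bits 6 10 -> bits=010110101110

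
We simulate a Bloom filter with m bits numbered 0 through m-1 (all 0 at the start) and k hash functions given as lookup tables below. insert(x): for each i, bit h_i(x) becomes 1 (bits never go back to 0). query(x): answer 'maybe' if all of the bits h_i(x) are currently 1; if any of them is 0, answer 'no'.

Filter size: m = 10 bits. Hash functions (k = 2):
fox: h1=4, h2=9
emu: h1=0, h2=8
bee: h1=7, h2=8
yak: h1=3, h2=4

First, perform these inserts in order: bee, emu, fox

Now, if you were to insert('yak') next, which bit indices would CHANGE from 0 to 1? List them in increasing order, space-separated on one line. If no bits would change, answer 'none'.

Start: bits=0000000000
After insert 'bee': sets bits 7 8 -> bits=0000000110
After insert 'emu': sets bits 0 8 -> bits=1000000110
After insert 'fox': sets bits 4 9 -> bits=1000100111
insert 'yak' would touch bits 3 4; currently bit3=0, bit4=1
Bits that are 0 among those (would change 0->1): 3

Answer: 3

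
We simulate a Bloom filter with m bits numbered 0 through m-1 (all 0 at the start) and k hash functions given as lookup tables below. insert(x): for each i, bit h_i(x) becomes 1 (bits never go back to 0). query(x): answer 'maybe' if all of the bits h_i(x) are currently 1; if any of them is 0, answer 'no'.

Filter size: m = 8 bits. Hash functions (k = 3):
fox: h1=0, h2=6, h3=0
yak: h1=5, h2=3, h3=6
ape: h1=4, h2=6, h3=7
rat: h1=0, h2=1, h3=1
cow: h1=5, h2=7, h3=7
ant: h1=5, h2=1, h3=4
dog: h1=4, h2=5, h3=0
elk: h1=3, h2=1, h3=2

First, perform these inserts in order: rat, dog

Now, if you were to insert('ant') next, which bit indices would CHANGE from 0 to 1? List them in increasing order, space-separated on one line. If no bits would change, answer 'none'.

Start: bits=00000000
After insert 'rat': sets bits 0 1 -> bits=11000000
After insert 'dog': sets bits 0 4 5 -> bits=11001100
insert 'ant' would touch bits 1 4 5; currently bit1=1, bit4=1, bit5=1
Bits that are 0 among those (would change 0->1): none

Answer: none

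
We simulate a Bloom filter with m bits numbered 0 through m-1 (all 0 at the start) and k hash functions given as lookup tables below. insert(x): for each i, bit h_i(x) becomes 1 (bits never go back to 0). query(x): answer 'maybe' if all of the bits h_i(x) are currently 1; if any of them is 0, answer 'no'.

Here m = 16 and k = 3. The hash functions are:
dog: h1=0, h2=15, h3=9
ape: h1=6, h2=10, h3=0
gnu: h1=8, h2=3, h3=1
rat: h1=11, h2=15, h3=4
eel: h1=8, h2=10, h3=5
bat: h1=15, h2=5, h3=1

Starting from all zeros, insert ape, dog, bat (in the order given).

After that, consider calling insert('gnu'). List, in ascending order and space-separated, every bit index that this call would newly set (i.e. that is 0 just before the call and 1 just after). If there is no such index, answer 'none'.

Start: bits=0000000000000000
After insert 'ape': sets bits 0 6 10 -> bits=1000001000100000
After insert 'dog': sets bits 0 9 15 -> bits=1000001001100001
After insert 'bat': sets bits 1 5 15 -> bits=1100011001100001
insert 'gnu' would touch bits 1 3 8; currently bit1=1, bit3=0, bit8=0
Bits that are 0 among those (would change 0->1): 3 8

Answer: 3 8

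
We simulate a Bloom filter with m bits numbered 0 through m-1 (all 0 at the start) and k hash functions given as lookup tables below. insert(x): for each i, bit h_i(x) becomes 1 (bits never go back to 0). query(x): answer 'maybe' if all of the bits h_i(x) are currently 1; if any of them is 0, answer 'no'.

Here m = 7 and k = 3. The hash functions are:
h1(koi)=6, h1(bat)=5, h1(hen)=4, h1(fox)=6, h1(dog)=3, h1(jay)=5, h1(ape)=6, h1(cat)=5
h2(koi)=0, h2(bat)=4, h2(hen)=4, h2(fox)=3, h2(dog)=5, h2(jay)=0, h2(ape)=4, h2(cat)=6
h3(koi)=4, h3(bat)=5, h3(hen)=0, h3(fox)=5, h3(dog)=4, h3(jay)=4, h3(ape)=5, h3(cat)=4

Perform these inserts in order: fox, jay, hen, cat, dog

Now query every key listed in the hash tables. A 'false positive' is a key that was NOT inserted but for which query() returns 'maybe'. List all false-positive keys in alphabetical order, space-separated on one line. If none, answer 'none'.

Start: bits=0000000
After insert 'fox': sets bits 3 5 6 -> bits=0001011
After insert 'jay': sets bits 0 4 5 -> bits=1001111
After insert 'hen': sets bits 0 4 -> bits=1001111
After insert 'cat': sets bits 4 5 6 -> bits=1001111
After insert 'dog': sets bits 3 4 5 -> bits=1001111
Not inserted: ape bat koi — query each against bits=1001111:
query ape: checks bit4=1, bit5=1, bit6=1 (all 1) -> maybe => FALSE POSITIVE
query bat: checks bit4=1, bit5=1 (all 1) -> maybe => FALSE POSITIVE
query koi: checks bit0=1, bit4=1, bit6=1 (all 1) -> maybe => FALSE POSITIVE
False positives (alphabetical): ape bat koi

Answer: ape bat koi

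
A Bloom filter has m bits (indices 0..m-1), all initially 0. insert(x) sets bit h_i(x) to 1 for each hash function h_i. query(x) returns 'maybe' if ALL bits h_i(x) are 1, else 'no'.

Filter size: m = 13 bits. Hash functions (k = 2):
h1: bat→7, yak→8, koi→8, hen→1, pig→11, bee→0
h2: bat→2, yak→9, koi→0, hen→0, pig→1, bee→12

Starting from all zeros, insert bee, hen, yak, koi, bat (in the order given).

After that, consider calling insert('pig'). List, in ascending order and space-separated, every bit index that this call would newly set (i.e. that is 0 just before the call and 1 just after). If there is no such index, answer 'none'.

Start: bits=0000000000000
After insert 'bee': sets bits 0 12 -> bits=1000000000001
After insert 'hen': sets bits 0 1 -> bits=1100000000001
After insert 'yak': sets bits 8 9 -> bits=1100000011001
After insert 'koi': sets bits 0 8 -> bits=1100000011001
After insert 'bat': sets bits 2 7 -> bits=1110000111001
insert 'pig' would touch bits 1 11; currently bit1=1, bit11=0
Bits that are 0 among those (would change 0->1): 11

Answer: 11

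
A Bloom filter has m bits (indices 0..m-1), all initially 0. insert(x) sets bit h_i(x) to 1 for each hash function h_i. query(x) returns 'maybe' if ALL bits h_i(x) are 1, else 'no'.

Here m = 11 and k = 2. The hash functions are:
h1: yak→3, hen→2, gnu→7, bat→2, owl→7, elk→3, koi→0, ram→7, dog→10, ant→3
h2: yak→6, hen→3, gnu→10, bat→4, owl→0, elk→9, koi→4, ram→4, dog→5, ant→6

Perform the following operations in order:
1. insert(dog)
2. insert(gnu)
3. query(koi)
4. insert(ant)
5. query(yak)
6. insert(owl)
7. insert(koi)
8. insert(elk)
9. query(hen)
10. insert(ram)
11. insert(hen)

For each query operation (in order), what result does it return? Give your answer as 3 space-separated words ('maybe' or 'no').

Start: bits=00000000000
Op 1: insert dog -> sets bits 5 10 -> bits=00000100001
Op 2: insert gnu -> sets bits 7 10 -> bits=00000101001
Op 3: query koi -> checks bit0=0, bit4=0 (has a 0) -> no
Op 4: insert ant -> sets bits 3 6 -> bits=00010111001
Op 5: query yak -> checks bit3=1, bit6=1 (all 1) -> maybe
Op 6: insert owl -> sets bits 0 7 -> bits=10010111001
Op 7: insert koi -> sets bits 0 4 -> bits=10011111001
Op 8: insert elk -> sets bits 3 9 -> bits=10011111011
Op 9: query hen -> checks bit2=0, bit3=1 (has a 0) -> no
Op 10: insert ram -> sets bits 4 7 -> bits=10011111011
Op 11: insert hen -> sets bits 2 3 -> bits=10111111011
Query results in order: no maybe no

Answer: no maybe no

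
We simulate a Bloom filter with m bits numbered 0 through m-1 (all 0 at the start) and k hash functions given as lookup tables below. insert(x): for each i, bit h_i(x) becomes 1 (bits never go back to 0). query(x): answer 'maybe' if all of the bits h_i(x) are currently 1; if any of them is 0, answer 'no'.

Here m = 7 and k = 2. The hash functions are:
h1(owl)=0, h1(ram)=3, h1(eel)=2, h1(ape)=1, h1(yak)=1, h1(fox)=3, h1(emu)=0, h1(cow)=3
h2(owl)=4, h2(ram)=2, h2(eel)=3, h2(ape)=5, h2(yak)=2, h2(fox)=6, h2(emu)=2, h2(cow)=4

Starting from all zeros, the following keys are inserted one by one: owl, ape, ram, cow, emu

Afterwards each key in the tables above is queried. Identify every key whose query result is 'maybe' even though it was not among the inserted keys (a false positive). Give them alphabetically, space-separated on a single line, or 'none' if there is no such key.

Start: bits=0000000
After insert 'owl': sets bits 0 4 -> bits=1000100
After insert 'ape': sets bits 1 5 -> bits=1100110
After insert 'ram': sets bits 2 3 -> bits=1111110
After insert 'cow': sets bits 3 4 -> bits=1111110
After insert 'emu': sets bits 0 2 -> bits=1111110
Not inserted: eel fox yak — query each against bits=1111110:
query eel: checks bit2=1, bit3=1 (all 1) -> maybe => FALSE POSITIVE
query fox: checks bit3=1, bit6=0 (has a 0) -> no => not a false positive
query yak: checks bit1=1, bit2=1 (all 1) -> maybe => FALSE POSITIVE
False positives (alphabetical): eel yak

Answer: eel yak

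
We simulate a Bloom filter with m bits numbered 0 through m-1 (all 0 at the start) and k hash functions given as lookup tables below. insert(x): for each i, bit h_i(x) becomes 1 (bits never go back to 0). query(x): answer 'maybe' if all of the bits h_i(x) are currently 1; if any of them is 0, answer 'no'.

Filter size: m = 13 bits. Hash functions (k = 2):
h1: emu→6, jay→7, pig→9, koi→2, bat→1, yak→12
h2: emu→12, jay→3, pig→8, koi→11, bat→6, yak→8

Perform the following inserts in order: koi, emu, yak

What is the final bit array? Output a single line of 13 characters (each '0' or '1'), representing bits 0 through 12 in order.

Answer: 0010001010011

Derivation:
Start: bits=0000000000000
After insert 'koi': sets bits 2 11 -> bits=0010000000010
After insert 'emu': sets bits 6 12 -> bits=0010001000011
After insert 'yak': sets bits 8 12 -> bits=0010001010011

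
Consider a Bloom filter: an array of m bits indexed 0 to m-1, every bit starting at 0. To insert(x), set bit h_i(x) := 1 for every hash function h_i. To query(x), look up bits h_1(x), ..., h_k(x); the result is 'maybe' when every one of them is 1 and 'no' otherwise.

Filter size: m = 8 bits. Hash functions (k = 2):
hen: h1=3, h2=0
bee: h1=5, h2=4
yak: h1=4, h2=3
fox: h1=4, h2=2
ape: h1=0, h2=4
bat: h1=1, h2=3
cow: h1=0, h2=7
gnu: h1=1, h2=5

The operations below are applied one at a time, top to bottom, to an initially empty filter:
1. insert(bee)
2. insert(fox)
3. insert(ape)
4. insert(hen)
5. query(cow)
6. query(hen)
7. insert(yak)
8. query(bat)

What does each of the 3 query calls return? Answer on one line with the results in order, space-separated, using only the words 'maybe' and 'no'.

Start: bits=00000000
Op 1: insert bee -> sets bits 4 5 -> bits=00001100
Op 2: insert fox -> sets bits 2 4 -> bits=00101100
Op 3: insert ape -> sets bits 0 4 -> bits=10101100
Op 4: insert hen -> sets bits 0 3 -> bits=10111100
Op 5: query cow -> checks bit0=1, bit7=0 (has a 0) -> no
Op 6: query hen -> checks bit0=1, bit3=1 (all 1) -> maybe
Op 7: insert yak -> sets bits 3 4 -> bits=10111100
Op 8: query bat -> checks bit1=0, bit3=1 (has a 0) -> no
Query results in order: no maybe no

Answer: no maybe no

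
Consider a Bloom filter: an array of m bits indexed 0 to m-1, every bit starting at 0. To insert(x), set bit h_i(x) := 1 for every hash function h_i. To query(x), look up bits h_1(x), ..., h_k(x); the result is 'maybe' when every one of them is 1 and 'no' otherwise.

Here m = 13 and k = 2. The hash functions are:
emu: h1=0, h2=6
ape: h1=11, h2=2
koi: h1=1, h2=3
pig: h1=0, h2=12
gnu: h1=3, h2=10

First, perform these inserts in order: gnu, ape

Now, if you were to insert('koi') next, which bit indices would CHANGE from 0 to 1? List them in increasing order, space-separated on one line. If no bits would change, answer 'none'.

Answer: 1

Derivation:
Start: bits=0000000000000
After insert 'gnu': sets bits 3 10 -> bits=0001000000100
After insert 'ape': sets bits 2 11 -> bits=0011000000110
insert 'koi' would touch bits 1 3; currently bit1=0, bit3=1
Bits that are 0 among those (would change 0->1): 1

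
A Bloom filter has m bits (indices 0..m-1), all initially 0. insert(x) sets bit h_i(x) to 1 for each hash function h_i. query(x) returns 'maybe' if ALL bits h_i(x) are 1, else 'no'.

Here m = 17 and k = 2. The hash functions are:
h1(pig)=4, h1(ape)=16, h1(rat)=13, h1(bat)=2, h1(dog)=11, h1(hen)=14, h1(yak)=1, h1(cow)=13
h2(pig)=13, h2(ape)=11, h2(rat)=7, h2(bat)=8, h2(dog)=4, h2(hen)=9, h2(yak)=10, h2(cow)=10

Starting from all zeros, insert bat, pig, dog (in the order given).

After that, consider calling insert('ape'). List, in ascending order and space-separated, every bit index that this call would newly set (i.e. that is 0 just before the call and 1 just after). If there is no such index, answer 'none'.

Start: bits=00000000000000000
After insert 'bat': sets bits 2 8 -> bits=00100000100000000
After insert 'pig': sets bits 4 13 -> bits=00101000100001000
After insert 'dog': sets bits 4 11 -> bits=00101000100101000
insert 'ape' would touch bits 11 16; currently bit11=1, bit16=0
Bits that are 0 among those (would change 0->1): 16

Answer: 16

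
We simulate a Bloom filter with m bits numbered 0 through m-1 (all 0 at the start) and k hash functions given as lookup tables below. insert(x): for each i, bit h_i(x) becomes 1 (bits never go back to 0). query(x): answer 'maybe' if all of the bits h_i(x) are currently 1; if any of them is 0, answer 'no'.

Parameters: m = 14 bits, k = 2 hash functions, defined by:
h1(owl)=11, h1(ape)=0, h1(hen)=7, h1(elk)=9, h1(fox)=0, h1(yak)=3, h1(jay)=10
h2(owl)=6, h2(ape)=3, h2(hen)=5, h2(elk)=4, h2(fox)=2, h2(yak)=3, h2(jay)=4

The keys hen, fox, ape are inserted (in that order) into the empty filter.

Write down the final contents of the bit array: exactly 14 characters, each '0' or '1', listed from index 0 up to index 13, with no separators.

Answer: 10110101000000

Derivation:
Start: bits=00000000000000
After insert 'hen': sets bits 5 7 -> bits=00000101000000
After insert 'fox': sets bits 0 2 -> bits=10100101000000
After insert 'ape': sets bits 0 3 -> bits=10110101000000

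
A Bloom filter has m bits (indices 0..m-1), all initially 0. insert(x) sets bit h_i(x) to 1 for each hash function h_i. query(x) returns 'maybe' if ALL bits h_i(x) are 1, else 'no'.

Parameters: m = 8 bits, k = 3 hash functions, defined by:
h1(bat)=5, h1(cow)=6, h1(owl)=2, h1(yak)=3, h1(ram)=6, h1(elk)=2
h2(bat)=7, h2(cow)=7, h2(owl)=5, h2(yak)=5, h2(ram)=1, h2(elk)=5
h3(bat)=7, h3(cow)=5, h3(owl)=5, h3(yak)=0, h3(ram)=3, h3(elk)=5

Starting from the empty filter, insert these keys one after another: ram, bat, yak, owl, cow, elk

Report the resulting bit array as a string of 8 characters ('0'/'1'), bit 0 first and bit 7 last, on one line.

Answer: 11110111

Derivation:
Start: bits=00000000
After insert 'ram': sets bits 1 3 6 -> bits=01010010
After insert 'bat': sets bits 5 7 -> bits=01010111
After insert 'yak': sets bits 0 3 5 -> bits=11010111
After insert 'owl': sets bits 2 5 -> bits=11110111
After insert 'cow': sets bits 5 6 7 -> bits=11110111
After insert 'elk': sets bits 2 5 -> bits=11110111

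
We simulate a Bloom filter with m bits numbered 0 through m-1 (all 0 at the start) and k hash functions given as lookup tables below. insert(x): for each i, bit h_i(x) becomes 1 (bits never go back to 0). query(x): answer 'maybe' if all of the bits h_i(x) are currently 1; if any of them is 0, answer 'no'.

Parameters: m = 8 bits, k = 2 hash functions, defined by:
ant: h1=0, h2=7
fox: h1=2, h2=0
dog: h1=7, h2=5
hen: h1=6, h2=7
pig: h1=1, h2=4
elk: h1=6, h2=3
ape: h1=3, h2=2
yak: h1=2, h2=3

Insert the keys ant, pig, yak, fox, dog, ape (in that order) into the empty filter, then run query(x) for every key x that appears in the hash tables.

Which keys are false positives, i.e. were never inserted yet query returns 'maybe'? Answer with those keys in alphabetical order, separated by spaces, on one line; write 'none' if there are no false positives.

Start: bits=00000000
After insert 'ant': sets bits 0 7 -> bits=10000001
After insert 'pig': sets bits 1 4 -> bits=11001001
After insert 'yak': sets bits 2 3 -> bits=11111001
After insert 'fox': sets bits 0 2 -> bits=11111001
After insert 'dog': sets bits 5 7 -> bits=11111101
After insert 'ape': sets bits 2 3 -> bits=11111101
Not inserted: elk hen — query each against bits=11111101:
query elk: checks bit3=1, bit6=0 (has a 0) -> no => not a false positive
query hen: checks bit6=0, bit7=1 (has a 0) -> no => not a false positive
False positives (alphabetical): none

Answer: none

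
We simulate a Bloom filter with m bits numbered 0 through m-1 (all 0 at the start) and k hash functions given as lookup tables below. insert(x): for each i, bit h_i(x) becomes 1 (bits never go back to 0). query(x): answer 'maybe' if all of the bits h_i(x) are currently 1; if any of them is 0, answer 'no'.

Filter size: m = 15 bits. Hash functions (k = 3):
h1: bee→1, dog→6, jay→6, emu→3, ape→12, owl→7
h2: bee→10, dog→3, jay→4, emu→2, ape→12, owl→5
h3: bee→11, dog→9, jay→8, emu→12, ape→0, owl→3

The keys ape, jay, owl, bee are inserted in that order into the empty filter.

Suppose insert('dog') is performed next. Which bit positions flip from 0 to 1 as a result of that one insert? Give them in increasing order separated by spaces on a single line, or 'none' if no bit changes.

Start: bits=000000000000000
After insert 'ape': sets bits 0 12 -> bits=100000000000100
After insert 'jay': sets bits 4 6 8 -> bits=100010101000100
After insert 'owl': sets bits 3 5 7 -> bits=100111111000100
After insert 'bee': sets bits 1 10 11 -> bits=110111111011100
insert 'dog' would touch bits 3 6 9; currently bit3=1, bit6=1, bit9=0
Bits that are 0 among those (would change 0->1): 9

Answer: 9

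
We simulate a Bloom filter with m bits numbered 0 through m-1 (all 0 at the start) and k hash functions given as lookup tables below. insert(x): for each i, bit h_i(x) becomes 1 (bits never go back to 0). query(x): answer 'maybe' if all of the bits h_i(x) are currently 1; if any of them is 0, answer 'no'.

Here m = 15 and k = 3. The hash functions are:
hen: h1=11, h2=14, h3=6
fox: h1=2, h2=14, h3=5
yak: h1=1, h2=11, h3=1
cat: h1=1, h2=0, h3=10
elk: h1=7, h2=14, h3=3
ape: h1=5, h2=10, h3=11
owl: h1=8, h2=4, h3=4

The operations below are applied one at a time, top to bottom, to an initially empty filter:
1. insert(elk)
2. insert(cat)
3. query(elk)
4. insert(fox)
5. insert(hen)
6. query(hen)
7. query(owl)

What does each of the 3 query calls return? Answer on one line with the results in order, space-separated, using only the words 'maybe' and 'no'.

Answer: maybe maybe no

Derivation:
Start: bits=000000000000000
Op 1: insert elk -> sets bits 3 7 14 -> bits=000100010000001
Op 2: insert cat -> sets bits 0 1 10 -> bits=110100010010001
Op 3: query elk -> checks bit3=1, bit7=1, bit14=1 (all 1) -> maybe
Op 4: insert fox -> sets bits 2 5 14 -> bits=111101010010001
Op 5: insert hen -> sets bits 6 11 14 -> bits=111101110011001
Op 6: query hen -> checks bit6=1, bit11=1, bit14=1 (all 1) -> maybe
Op 7: query owl -> checks bit4=0, bit8=0 (has a 0) -> no
Query results in order: maybe maybe no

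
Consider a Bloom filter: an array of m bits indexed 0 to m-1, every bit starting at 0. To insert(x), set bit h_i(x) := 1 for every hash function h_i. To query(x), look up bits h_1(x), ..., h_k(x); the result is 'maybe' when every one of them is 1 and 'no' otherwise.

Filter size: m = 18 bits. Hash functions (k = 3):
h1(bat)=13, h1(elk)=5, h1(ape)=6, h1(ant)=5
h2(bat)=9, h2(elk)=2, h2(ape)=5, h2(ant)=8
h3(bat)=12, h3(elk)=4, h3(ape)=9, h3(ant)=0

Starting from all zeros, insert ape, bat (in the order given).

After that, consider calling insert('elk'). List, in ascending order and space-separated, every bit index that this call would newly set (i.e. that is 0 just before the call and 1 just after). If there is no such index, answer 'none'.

Answer: 2 4

Derivation:
Start: bits=000000000000000000
After insert 'ape': sets bits 5 6 9 -> bits=000001100100000000
After insert 'bat': sets bits 9 12 13 -> bits=000001100100110000
insert 'elk' would touch bits 2 4 5; currently bit2=0, bit4=0, bit5=1
Bits that are 0 among those (would change 0->1): 2 4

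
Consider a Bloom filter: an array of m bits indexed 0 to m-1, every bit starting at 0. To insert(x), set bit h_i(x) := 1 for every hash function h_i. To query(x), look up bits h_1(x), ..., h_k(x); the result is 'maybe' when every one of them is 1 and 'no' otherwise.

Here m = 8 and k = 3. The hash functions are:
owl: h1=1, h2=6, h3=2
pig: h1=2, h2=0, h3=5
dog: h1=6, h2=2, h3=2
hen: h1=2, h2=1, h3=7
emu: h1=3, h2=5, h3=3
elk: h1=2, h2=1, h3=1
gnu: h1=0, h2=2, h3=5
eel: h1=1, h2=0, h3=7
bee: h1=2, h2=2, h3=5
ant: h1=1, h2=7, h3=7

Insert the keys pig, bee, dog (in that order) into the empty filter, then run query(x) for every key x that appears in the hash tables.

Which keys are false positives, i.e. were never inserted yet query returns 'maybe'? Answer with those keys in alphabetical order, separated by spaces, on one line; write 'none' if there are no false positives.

Answer: gnu

Derivation:
Start: bits=00000000
After insert 'pig': sets bits 0 2 5 -> bits=10100100
After insert 'bee': sets bits 2 5 -> bits=10100100
After insert 'dog': sets bits 2 6 -> bits=10100110
Not inserted: ant eel elk emu gnu hen owl — query each against bits=10100110:
query ant: checks bit1=0, bit7=0 (has a 0) -> no => not a false positive
query eel: checks bit0=1, bit1=0, bit7=0 (has a 0) -> no => not a false positive
query elk: checks bit1=0, bit2=1 (has a 0) -> no => not a false positive
query emu: checks bit3=0, bit5=1 (has a 0) -> no => not a false positive
query gnu: checks bit0=1, bit2=1, bit5=1 (all 1) -> maybe => FALSE POSITIVE
query hen: checks bit1=0, bit2=1, bit7=0 (has a 0) -> no => not a false positive
query owl: checks bit1=0, bit2=1, bit6=1 (has a 0) -> no => not a false positive
False positives (alphabetical): gnu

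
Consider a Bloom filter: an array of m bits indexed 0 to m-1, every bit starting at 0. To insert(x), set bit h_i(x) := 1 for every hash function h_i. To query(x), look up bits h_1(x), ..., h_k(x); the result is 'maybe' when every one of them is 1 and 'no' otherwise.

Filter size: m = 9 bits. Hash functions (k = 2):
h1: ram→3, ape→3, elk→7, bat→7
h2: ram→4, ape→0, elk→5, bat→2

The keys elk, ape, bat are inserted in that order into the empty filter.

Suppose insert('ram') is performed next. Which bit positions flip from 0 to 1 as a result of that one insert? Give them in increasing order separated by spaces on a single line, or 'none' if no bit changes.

Answer: 4

Derivation:
Start: bits=000000000
After insert 'elk': sets bits 5 7 -> bits=000001010
After insert 'ape': sets bits 0 3 -> bits=100101010
After insert 'bat': sets bits 2 7 -> bits=101101010
insert 'ram' would touch bits 3 4; currently bit3=1, bit4=0
Bits that are 0 among those (would change 0->1): 4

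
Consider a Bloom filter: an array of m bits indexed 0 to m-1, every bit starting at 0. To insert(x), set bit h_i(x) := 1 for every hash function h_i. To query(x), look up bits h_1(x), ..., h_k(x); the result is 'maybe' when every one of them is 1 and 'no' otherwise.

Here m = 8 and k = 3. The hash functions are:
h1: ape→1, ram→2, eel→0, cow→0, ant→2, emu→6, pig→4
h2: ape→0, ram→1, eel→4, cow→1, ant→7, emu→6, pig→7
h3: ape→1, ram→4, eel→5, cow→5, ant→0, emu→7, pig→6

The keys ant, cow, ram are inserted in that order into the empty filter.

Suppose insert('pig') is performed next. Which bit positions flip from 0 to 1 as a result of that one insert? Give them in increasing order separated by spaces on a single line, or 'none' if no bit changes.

Start: bits=00000000
After insert 'ant': sets bits 0 2 7 -> bits=10100001
After insert 'cow': sets bits 0 1 5 -> bits=11100101
After insert 'ram': sets bits 1 2 4 -> bits=11101101
insert 'pig' would touch bits 4 6 7; currently bit4=1, bit6=0, bit7=1
Bits that are 0 among those (would change 0->1): 6

Answer: 6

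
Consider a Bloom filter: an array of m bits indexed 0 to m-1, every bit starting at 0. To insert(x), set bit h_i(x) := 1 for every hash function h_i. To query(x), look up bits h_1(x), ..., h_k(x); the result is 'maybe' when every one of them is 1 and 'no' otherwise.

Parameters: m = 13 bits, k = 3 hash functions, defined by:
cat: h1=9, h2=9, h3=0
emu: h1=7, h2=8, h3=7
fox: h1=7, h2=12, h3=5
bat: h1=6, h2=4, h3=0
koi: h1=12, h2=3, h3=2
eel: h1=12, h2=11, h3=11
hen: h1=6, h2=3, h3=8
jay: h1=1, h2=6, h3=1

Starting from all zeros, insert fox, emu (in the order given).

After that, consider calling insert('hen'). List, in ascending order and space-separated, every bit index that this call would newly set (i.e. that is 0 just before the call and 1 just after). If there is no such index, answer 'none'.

Answer: 3 6

Derivation:
Start: bits=0000000000000
After insert 'fox': sets bits 5 7 12 -> bits=0000010100001
After insert 'emu': sets bits 7 8 -> bits=0000010110001
insert 'hen' would touch bits 3 6 8; currently bit3=0, bit6=0, bit8=1
Bits that are 0 among those (would change 0->1): 3 6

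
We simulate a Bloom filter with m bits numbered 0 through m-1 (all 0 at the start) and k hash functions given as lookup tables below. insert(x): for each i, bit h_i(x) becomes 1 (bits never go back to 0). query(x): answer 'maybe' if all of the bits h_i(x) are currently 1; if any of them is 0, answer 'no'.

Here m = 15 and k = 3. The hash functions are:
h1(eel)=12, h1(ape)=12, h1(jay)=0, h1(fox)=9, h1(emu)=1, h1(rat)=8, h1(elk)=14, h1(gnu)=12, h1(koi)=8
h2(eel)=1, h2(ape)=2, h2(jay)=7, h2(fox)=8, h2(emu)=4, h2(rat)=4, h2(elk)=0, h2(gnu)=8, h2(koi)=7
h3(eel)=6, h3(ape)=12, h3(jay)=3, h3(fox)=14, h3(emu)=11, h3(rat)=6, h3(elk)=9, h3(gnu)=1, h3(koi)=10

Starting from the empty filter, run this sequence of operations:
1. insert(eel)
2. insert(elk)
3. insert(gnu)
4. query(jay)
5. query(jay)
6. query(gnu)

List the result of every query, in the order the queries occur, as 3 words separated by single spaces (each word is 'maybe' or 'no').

Start: bits=000000000000000
Op 1: insert eel -> sets bits 1 6 12 -> bits=010000100000100
Op 2: insert elk -> sets bits 0 9 14 -> bits=110000100100101
Op 3: insert gnu -> sets bits 1 8 12 -> bits=110000101100101
Op 4: query jay -> checks bit0=1, bit3=0, bit7=0 (has a 0) -> no
Op 5: query jay -> checks bit0=1, bit3=0, bit7=0 (has a 0) -> no
Op 6: query gnu -> checks bit1=1, bit8=1, bit12=1 (all 1) -> maybe
Query results in order: no no maybe

Answer: no no maybe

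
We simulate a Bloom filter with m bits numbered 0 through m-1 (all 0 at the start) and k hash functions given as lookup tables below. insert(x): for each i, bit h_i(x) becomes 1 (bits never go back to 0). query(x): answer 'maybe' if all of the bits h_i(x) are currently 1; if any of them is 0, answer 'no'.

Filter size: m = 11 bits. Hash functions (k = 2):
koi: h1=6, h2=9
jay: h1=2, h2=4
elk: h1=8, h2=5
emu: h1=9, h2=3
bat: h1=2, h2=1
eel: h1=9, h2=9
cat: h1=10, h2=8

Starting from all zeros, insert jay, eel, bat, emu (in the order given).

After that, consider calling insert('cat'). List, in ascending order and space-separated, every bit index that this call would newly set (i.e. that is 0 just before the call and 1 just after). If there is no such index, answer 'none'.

Start: bits=00000000000
After insert 'jay': sets bits 2 4 -> bits=00101000000
After insert 'eel': sets bits 9 -> bits=00101000010
After insert 'bat': sets bits 1 2 -> bits=01101000010
After insert 'emu': sets bits 3 9 -> bits=01111000010
insert 'cat' would touch bits 8 10; currently bit8=0, bit10=0
Bits that are 0 among those (would change 0->1): 8 10

Answer: 8 10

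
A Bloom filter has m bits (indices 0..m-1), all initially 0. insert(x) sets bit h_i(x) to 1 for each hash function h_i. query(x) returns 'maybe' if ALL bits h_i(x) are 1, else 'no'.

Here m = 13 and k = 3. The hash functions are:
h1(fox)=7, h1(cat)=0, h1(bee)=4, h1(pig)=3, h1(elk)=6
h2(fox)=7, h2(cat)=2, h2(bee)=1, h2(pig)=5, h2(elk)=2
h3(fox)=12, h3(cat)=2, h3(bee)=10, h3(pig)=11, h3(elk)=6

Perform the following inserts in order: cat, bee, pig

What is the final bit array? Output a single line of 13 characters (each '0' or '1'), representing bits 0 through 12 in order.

Answer: 1111110000110

Derivation:
Start: bits=0000000000000
After insert 'cat': sets bits 0 2 -> bits=1010000000000
After insert 'bee': sets bits 1 4 10 -> bits=1110100000100
After insert 'pig': sets bits 3 5 11 -> bits=1111110000110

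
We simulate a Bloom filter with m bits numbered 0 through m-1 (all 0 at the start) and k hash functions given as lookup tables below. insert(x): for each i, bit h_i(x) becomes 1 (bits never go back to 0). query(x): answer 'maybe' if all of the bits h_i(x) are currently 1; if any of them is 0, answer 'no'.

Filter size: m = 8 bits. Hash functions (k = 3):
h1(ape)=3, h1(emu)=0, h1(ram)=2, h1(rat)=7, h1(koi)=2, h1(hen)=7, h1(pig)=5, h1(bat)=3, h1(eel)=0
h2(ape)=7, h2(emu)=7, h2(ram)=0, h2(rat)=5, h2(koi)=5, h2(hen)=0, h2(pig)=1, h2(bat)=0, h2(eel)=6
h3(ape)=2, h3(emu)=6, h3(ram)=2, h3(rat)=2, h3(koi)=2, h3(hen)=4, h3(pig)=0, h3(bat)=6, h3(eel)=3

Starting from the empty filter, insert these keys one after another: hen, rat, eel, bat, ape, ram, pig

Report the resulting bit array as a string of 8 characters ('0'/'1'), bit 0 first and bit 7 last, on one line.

Start: bits=00000000
After insert 'hen': sets bits 0 4 7 -> bits=10001001
After insert 'rat': sets bits 2 5 7 -> bits=10101101
After insert 'eel': sets bits 0 3 6 -> bits=10111111
After insert 'bat': sets bits 0 3 6 -> bits=10111111
After insert 'ape': sets bits 2 3 7 -> bits=10111111
After insert 'ram': sets bits 0 2 -> bits=10111111
After insert 'pig': sets bits 0 1 5 -> bits=11111111

Answer: 11111111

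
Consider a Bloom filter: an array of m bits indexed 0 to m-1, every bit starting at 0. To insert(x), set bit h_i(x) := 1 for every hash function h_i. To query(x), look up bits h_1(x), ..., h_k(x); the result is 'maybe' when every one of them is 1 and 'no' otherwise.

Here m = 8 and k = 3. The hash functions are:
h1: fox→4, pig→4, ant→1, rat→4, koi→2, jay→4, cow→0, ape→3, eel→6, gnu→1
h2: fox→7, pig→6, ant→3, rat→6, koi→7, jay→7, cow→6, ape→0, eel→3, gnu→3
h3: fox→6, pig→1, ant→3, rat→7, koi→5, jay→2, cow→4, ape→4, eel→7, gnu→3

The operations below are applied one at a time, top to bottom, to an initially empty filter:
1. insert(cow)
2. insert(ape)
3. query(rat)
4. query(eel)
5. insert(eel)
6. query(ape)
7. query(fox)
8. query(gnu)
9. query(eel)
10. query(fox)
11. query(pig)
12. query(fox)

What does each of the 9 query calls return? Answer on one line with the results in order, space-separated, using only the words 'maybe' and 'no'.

Answer: no no maybe maybe no maybe maybe no maybe

Derivation:
Start: bits=00000000
Op 1: insert cow -> sets bits 0 4 6 -> bits=10001010
Op 2: insert ape -> sets bits 0 3 4 -> bits=10011010
Op 3: query rat -> checks bit4=1, bit6=1, bit7=0 (has a 0) -> no
Op 4: query eel -> checks bit3=1, bit6=1, bit7=0 (has a 0) -> no
Op 5: insert eel -> sets bits 3 6 7 -> bits=10011011
Op 6: query ape -> checks bit0=1, bit3=1, bit4=1 (all 1) -> maybe
Op 7: query fox -> checks bit4=1, bit6=1, bit7=1 (all 1) -> maybe
Op 8: query gnu -> checks bit1=0, bit3=1 (has a 0) -> no
Op 9: query eel -> checks bit3=1, bit6=1, bit7=1 (all 1) -> maybe
Op 10: query fox -> checks bit4=1, bit6=1, bit7=1 (all 1) -> maybe
Op 11: query pig -> checks bit1=0, bit4=1, bit6=1 (has a 0) -> no
Op 12: query fox -> checks bit4=1, bit6=1, bit7=1 (all 1) -> maybe
Query results in order: no no maybe maybe no maybe maybe no maybe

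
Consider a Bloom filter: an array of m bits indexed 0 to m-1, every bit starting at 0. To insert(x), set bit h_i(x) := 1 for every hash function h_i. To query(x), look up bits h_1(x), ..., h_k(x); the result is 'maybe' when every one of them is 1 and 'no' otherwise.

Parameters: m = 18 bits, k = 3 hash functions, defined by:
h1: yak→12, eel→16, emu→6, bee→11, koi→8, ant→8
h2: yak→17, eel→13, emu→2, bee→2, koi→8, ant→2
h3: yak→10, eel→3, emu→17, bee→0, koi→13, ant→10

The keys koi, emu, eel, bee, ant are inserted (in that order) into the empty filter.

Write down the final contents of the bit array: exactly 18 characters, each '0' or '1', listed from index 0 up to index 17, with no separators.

Answer: 101100101011010011

Derivation:
Start: bits=000000000000000000
After insert 'koi': sets bits 8 13 -> bits=000000001000010000
After insert 'emu': sets bits 2 6 17 -> bits=001000101000010001
After insert 'eel': sets bits 3 13 16 -> bits=001100101000010011
After insert 'bee': sets bits 0 2 11 -> bits=101100101001010011
After insert 'ant': sets bits 2 8 10 -> bits=101100101011010011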